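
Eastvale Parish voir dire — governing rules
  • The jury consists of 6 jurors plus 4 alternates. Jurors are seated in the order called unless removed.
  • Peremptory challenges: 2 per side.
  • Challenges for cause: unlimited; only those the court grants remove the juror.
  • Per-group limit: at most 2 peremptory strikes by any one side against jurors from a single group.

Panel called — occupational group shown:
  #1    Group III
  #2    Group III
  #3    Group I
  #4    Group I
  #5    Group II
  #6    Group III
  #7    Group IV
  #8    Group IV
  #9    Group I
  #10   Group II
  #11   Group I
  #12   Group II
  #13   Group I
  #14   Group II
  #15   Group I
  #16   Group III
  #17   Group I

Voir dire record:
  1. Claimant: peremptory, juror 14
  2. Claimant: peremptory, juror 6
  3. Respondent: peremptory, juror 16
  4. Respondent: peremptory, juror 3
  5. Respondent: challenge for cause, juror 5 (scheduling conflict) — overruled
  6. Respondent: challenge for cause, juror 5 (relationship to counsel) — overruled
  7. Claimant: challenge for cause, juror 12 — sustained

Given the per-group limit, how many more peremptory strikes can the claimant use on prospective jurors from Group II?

Claimant peremptories so far: #14, #6 — 2 of 2 used, 0 left overall.
Against Group II: #14 — 1 used; per-group cap 2 leaves 1.
Binding limit: min(0, 1) = 0.

0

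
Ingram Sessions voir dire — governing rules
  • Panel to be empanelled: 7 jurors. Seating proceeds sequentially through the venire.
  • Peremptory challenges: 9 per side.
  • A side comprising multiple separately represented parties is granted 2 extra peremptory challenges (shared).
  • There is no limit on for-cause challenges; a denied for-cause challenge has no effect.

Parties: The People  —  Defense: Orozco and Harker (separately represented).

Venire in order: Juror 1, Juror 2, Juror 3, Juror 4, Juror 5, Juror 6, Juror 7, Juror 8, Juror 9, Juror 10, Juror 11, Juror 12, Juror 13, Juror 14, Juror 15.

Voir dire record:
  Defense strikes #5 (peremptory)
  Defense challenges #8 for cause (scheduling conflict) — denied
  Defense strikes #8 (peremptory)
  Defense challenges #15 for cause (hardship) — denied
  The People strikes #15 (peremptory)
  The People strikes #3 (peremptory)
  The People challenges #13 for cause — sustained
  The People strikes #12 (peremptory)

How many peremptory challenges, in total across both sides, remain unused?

The People allotment: 9. Defense allotment: 9 base + 2 multi-party = 11.
The People peremptories used: #15, #3, #12 — 3 (the for-cause on #13 doesn't count).
Defense peremptories used: #5, #8 — 2 (for-cause on #8, #15 don't count).
Remaining: (9 − 3) + (11 − 2) = 15.

15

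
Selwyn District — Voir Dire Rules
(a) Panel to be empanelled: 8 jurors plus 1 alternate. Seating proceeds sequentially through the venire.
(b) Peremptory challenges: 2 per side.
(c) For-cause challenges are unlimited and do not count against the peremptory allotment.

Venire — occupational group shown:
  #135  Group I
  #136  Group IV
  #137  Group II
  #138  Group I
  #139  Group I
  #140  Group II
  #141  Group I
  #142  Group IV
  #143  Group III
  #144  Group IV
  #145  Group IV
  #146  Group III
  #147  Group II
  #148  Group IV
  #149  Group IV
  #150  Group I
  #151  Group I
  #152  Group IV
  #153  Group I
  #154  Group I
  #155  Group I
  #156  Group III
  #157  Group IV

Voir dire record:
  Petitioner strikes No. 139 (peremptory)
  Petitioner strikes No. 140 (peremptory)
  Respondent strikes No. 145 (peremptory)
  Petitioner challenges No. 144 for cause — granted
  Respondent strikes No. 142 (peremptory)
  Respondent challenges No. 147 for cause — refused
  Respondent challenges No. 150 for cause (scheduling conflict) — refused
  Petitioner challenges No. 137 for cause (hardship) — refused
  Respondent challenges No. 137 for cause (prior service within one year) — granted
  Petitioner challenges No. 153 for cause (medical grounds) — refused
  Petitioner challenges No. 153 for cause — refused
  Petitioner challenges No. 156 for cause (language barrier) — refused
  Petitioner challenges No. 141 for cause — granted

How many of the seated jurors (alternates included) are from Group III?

2

Removed: #137, #139, #140, #141, #142, #144, #145.
Seated (9 incl. alternates): #135, #136, #138, #143, #146, #147, #148, #149, #150.
Of those, in Group III: #143, #146 → 2.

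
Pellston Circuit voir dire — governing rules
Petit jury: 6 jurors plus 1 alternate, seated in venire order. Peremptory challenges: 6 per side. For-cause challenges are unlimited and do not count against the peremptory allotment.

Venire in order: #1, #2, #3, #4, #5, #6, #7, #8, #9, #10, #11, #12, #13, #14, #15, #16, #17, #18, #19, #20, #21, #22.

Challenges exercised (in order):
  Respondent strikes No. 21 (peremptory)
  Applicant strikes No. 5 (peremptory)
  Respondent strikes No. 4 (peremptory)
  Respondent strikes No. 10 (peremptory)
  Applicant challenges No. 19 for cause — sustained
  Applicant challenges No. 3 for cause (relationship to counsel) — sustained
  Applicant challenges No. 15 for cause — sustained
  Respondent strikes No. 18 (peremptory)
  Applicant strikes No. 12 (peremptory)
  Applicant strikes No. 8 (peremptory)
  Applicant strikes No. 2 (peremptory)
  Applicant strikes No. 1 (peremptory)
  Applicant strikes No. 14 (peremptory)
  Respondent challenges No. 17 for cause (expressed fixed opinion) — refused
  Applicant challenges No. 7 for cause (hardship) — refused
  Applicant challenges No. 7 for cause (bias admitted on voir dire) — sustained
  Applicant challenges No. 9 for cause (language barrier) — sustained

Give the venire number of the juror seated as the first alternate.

22

Removed: #1, #2, #3, #4, #5, #7, #8, #9, #10, #12, #14, #15, #18, #19, #21. (#17 stays — for-cause denied.)
Seating in order: seats 1–6 → #6, #11, #13, #16, #17, #20; alternates → #22.
So alternate 1 is #22.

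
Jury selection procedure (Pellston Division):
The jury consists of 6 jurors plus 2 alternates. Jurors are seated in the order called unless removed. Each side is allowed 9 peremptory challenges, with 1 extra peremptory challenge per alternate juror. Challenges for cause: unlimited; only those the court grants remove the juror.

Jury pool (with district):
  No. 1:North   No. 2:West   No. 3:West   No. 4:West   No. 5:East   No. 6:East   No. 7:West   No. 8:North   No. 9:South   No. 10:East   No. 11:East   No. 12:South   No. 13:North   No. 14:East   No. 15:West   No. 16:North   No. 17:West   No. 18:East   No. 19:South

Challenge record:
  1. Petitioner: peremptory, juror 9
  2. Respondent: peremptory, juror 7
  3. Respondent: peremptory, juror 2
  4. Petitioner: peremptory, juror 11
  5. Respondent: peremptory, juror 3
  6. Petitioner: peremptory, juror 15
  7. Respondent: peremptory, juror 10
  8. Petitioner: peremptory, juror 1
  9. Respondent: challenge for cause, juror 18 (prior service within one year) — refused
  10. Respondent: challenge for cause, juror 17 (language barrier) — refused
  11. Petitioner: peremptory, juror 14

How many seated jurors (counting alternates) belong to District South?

Removed: #1, #2, #3, #7, #9, #10, #11, #14, #15.
Seated (8 incl. alternates): #4, #5, #6, #8, #12, #13, #16, #17.
Of those, in District South: #12 → 1.

1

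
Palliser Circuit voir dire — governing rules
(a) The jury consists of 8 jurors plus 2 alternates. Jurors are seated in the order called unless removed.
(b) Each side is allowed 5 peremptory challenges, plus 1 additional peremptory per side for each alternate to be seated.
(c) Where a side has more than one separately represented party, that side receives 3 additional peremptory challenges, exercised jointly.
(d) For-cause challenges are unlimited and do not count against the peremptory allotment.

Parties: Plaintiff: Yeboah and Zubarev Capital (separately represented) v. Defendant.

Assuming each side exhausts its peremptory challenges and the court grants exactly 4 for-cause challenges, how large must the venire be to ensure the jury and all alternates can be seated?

31

Seats to fill: 8 + 2 alternates = 10.
Peremptories — Plaintiff: 5 + 1×2 + 3 = 10; Defendant: 5 + 1×2 = 7; total 17.
For-cause removals: 4.
Minimum venire: 10 + 17 + 4 = 31.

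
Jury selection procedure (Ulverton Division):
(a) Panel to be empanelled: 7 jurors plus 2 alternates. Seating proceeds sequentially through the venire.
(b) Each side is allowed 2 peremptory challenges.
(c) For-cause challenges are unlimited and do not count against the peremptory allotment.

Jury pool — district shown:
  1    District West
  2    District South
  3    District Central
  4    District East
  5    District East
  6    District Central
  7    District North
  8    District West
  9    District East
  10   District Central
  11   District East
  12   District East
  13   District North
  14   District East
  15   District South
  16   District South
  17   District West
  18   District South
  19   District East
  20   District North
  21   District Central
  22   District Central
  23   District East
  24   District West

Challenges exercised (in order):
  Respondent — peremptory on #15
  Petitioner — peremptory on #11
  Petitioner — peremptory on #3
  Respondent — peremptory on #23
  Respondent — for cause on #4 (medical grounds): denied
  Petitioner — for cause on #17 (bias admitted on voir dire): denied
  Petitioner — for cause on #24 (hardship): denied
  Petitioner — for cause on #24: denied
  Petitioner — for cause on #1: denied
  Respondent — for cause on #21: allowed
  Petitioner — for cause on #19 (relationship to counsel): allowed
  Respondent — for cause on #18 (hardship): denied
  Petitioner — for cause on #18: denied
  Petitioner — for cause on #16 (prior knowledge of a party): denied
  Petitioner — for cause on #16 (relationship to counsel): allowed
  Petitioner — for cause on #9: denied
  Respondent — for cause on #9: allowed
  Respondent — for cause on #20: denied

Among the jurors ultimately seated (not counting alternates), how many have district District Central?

1

Removed: #3, #9, #11, #15, #16, #19, #21, #23.
Seated jurors 1–7: #1, #2, #4, #5, #6, #7, #8 (alternates #10, #12 not counted).
Of those, in District Central: #6 → 1.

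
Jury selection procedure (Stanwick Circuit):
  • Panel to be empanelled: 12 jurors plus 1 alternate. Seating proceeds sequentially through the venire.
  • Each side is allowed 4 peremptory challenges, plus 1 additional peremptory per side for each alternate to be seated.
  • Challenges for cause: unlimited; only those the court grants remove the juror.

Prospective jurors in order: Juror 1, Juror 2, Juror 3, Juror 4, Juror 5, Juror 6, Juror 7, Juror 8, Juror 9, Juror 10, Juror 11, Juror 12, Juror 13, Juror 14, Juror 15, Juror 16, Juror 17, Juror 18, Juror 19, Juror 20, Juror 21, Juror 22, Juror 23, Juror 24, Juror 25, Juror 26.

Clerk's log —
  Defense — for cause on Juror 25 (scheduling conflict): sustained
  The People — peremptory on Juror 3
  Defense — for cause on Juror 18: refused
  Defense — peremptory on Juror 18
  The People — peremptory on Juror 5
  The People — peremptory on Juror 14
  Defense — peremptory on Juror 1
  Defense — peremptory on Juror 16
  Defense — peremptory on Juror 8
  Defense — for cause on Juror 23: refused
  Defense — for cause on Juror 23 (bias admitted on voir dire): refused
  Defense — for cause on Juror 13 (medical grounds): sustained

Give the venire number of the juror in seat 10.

17

Removed: #1, #3, #5, #8, #13, #14, #16, #18, #25. (#23 stays — for-cause denied.)
Seating in order: seats 1–12 → #2, #4, #6, #7, #9, #10, #11, #12, #15, #17, #19, #20; alternates → #21.
So seat 10 is #17.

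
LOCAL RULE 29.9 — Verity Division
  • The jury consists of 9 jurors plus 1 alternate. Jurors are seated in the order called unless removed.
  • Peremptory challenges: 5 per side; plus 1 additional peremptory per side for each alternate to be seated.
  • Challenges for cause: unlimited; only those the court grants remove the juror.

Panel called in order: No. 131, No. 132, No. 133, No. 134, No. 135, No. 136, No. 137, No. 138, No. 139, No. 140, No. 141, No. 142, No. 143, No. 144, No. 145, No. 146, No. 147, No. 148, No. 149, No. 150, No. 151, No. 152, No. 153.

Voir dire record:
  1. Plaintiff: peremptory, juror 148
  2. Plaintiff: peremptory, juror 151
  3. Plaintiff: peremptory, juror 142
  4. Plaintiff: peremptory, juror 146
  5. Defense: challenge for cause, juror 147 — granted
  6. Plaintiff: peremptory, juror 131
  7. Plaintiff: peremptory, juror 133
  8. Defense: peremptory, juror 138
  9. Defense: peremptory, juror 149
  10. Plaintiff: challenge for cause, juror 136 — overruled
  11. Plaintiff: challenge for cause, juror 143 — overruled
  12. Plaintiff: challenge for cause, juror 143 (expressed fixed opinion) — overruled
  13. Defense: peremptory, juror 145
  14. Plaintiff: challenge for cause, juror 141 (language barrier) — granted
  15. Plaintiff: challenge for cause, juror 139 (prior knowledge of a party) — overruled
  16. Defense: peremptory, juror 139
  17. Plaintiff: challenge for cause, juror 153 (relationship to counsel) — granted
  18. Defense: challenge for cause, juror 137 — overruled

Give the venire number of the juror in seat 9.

150

Removed: #131, #133, #138, #139, #141, #142, #145, #146, #147, #148, #149, #151, #153. (#136, #137, #143 stay — for-cause denied.)
Seating in order: seats 1–9 → #132, #134, #135, #136, #137, #140, #143, #144, #150; alternates → #152.
So seat 9 is #150.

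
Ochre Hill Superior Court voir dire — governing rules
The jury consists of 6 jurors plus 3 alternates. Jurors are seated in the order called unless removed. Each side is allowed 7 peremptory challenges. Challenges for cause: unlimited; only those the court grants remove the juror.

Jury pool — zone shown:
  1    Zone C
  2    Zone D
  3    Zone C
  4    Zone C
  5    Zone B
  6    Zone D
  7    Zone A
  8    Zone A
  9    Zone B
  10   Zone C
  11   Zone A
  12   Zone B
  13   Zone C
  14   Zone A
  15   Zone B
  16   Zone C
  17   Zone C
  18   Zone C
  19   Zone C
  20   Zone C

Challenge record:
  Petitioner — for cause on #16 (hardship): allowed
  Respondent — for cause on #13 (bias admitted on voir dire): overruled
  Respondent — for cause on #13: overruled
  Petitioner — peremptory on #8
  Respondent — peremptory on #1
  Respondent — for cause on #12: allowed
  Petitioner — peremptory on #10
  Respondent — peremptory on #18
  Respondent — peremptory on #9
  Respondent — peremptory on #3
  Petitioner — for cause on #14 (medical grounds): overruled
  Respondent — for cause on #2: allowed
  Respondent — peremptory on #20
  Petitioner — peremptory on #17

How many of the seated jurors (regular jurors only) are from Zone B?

Removed: #1, #2, #3, #8, #9, #10, #12, #16, #17, #18, #20.
Seated jurors 1–6: #4, #5, #6, #7, #11, #13 (alternates #14, #15, #19 not counted).
Of those, in Zone B: #5 → 1.

1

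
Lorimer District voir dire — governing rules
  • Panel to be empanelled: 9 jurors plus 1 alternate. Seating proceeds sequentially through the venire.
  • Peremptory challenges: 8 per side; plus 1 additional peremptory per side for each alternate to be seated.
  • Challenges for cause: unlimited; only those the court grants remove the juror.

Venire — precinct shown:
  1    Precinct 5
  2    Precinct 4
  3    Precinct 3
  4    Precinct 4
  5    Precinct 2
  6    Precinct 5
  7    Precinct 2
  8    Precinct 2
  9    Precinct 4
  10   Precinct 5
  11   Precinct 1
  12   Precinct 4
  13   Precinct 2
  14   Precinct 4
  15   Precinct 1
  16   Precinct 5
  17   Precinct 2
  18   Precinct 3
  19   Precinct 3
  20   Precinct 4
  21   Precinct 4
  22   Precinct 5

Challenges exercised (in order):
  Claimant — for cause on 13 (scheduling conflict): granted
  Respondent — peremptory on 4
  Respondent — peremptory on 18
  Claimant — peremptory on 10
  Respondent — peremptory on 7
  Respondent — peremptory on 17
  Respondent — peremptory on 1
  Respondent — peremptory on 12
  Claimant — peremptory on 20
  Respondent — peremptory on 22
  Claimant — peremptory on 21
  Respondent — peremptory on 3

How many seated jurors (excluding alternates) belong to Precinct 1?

2

Removed: #1, #3, #4, #7, #10, #12, #13, #17, #18, #20, #21, #22.
Seated jurors 1–9: #2, #5, #6, #8, #9, #11, #14, #15, #16 (alternates #19 not counted).
Of those, in Precinct 1: #11, #15 → 2.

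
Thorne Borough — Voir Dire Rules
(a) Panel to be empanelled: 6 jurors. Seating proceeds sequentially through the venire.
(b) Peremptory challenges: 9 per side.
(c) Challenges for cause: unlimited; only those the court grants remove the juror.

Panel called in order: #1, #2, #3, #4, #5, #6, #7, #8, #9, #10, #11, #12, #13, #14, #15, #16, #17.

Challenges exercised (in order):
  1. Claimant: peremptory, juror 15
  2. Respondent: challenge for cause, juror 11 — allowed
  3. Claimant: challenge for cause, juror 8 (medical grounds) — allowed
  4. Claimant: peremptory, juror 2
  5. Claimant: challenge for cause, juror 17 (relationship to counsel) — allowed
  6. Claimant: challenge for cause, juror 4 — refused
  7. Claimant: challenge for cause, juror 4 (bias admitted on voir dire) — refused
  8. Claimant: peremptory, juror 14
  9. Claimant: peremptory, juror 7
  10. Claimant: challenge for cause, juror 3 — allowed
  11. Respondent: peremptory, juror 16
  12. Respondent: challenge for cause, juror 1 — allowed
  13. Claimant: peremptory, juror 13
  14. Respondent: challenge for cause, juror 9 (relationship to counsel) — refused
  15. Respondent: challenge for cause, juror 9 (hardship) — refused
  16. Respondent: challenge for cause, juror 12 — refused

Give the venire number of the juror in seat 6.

12

Removed: #1, #2, #3, #7, #8, #11, #13, #14, #15, #16, #17. (#4, #9, #12 stay — for-cause denied.)
Filling seats in venire order through position 6: #4, #5, #6, #9, #10, #12.
So seat 6 is #12.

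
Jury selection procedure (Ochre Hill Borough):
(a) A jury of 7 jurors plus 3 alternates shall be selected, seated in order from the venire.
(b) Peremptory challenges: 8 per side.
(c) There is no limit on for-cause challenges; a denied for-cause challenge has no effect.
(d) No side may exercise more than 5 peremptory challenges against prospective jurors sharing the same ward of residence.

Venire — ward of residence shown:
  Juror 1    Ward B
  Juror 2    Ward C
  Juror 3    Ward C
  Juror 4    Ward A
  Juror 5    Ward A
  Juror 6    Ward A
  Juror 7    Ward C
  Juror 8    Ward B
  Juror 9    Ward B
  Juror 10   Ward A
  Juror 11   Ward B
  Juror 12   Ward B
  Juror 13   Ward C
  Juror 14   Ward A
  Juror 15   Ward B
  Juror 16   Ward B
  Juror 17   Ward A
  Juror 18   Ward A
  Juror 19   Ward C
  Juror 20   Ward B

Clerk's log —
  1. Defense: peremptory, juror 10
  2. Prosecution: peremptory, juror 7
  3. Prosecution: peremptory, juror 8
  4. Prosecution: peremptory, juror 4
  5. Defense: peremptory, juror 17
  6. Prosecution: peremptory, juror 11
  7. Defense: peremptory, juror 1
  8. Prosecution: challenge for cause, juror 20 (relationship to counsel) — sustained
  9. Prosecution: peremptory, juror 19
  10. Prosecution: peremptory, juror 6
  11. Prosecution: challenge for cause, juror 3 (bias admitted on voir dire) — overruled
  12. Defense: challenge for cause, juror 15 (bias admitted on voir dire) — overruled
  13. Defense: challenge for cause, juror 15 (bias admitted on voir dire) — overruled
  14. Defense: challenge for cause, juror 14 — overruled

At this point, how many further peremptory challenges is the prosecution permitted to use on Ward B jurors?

Prosecution peremptories so far: #7, #8, #4, #11, #19, #6 — 6 of 8 used, 2 left overall.
Against Ward B: #8, #11 — 2 used; per-ward cap 5 leaves 3.
Binding limit: min(2, 3) = 2.

2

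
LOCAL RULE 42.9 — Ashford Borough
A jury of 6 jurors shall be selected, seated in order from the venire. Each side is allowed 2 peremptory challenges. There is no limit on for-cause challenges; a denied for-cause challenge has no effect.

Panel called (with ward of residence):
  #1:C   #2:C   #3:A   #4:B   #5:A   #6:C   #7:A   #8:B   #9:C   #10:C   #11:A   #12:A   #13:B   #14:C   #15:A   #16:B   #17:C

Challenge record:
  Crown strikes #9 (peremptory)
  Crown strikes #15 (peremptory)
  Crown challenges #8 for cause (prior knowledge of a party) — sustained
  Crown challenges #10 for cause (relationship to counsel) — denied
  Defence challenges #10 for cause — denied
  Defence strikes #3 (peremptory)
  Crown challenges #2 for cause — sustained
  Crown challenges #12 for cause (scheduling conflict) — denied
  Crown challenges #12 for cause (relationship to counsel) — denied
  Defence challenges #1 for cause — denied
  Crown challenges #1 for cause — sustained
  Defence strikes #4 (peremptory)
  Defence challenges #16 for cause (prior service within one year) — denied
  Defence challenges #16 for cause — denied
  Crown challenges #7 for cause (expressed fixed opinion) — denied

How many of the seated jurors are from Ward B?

0

Removed: #1, #2, #3, #4, #8, #9, #15.
Seated jurors 1–6: #5, #6, #7, #10, #11, #12.
None of those are in Ward B → 0.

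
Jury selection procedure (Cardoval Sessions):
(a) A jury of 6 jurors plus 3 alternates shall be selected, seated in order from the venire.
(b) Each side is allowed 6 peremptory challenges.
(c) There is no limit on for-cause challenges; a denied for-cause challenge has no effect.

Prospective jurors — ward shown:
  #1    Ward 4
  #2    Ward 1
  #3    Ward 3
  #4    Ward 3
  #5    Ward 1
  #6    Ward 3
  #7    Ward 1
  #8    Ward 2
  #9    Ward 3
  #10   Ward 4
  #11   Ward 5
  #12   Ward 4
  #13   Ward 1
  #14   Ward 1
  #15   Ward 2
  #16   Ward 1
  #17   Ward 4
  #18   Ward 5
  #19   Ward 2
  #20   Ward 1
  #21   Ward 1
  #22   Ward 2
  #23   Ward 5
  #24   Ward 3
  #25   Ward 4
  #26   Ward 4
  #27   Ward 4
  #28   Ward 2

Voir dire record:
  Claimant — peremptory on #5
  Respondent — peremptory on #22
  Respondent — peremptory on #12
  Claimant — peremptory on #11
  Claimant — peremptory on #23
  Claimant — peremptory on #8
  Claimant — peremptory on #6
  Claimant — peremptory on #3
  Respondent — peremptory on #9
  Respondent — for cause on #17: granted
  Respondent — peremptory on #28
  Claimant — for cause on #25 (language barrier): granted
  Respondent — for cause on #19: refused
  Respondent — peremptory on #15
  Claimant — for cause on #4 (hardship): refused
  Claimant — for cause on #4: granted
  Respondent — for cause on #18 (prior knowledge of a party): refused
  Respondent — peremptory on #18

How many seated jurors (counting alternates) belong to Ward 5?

0

Removed: #3, #4, #5, #6, #8, #9, #11, #12, #15, #17, #18, #22, #23, #25, #28.
Seated (9 incl. alternates): #1, #2, #7, #10, #13, #14, #16, #19, #20.
None of those are in Ward 5 → 0.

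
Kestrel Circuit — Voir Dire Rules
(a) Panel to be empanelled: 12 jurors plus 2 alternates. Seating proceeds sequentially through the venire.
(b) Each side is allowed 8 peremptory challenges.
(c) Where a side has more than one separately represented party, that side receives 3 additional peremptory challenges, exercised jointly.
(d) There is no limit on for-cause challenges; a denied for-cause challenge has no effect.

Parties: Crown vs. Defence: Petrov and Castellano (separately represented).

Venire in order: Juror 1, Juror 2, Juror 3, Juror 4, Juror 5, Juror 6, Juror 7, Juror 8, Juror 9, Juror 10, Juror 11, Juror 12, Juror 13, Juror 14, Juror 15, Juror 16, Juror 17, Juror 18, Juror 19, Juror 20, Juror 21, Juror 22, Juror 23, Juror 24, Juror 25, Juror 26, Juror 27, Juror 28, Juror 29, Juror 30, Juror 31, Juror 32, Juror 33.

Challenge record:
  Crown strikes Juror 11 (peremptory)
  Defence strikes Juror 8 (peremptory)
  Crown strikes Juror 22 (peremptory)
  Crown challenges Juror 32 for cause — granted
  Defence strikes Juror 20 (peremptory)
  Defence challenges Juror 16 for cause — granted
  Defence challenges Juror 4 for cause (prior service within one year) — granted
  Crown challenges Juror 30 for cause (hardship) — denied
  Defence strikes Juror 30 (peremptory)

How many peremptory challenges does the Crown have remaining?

Crown allotment: 8.
Crown peremptories used: #11, #22 — 2 (for-cause on #32, #30 don't count).
Remaining: 8 − 2 = 6.

6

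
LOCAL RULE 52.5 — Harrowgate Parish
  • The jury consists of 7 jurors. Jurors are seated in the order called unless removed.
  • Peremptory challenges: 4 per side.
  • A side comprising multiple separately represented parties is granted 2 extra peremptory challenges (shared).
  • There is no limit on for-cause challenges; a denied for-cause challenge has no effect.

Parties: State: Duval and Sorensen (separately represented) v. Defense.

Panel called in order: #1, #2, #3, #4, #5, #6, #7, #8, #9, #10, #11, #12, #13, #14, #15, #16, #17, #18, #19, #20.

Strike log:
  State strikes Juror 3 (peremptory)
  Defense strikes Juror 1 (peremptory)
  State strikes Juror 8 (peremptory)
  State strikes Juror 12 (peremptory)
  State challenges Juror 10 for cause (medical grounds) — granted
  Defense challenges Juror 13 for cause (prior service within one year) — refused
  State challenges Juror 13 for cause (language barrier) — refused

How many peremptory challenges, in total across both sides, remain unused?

State allotment: 4 base + 2 multi-party = 6. Defense allotment: 4.
State peremptories used: #3, #8, #12 — 3 (for-cause on #10, #13 don't count).
Defense peremptories used: #1 — 1 (the for-cause on #13 doesn't count).
Remaining: (6 − 3) + (4 − 1) = 6.

6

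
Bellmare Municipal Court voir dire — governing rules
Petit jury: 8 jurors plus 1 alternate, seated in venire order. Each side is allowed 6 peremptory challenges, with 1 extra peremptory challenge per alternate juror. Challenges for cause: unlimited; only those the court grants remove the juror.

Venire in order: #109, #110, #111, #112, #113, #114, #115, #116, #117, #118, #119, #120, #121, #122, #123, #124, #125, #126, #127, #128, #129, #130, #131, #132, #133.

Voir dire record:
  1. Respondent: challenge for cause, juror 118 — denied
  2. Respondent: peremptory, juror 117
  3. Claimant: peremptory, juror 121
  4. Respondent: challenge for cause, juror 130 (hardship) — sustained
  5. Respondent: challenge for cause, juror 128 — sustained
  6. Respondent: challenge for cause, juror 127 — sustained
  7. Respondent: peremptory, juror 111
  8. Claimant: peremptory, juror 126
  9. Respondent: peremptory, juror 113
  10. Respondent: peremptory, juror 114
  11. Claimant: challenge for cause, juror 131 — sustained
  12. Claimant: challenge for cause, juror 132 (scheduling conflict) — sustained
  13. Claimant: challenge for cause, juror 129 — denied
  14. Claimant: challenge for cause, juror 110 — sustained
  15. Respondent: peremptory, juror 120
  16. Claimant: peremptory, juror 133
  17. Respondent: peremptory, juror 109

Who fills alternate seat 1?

125

Removed: #109, #110, #111, #113, #114, #117, #120, #121, #126, #127, #128, #130, #131, #132, #133. (#118, #129 stay — for-cause denied.)
Seating in order: seats 1–8 → #112, #115, #116, #118, #119, #122, #123, #124; alternates → #125.
So alternate 1 is #125.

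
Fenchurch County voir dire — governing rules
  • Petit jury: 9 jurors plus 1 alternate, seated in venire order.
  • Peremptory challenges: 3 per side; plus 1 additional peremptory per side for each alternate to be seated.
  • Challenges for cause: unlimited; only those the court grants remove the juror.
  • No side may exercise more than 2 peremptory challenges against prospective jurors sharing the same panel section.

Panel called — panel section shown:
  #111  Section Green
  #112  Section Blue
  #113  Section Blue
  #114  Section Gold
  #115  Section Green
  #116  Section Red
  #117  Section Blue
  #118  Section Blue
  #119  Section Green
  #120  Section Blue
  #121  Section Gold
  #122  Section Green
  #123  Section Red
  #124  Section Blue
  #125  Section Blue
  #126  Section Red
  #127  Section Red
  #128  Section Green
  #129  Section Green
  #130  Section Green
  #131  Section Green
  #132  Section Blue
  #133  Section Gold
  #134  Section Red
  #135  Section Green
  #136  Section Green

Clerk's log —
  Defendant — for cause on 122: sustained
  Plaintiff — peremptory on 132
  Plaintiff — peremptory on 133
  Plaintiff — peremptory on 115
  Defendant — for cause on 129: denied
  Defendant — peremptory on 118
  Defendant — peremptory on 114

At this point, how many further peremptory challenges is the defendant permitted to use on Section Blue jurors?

Defendant peremptories so far: #118, #114 — 2 of 4 used, 2 left overall.
Against Section Blue: #118 — 1 used; per-section cap 2 leaves 1.
Binding limit: min(2, 1) = 1.

1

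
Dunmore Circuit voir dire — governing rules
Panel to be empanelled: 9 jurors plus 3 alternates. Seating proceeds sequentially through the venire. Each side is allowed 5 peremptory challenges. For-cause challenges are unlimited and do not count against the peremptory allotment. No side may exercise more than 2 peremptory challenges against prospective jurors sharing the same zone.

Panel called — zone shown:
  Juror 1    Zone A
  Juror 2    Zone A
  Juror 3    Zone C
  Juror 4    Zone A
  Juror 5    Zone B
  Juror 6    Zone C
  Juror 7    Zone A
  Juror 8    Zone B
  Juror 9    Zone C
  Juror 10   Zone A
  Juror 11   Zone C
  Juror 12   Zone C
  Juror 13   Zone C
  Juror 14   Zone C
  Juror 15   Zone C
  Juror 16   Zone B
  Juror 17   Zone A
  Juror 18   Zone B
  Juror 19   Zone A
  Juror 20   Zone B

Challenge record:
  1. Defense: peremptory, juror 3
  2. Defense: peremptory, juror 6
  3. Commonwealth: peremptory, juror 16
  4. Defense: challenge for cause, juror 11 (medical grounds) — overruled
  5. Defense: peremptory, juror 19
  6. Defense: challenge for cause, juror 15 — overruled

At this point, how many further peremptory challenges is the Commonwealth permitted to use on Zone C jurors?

2

Commonwealth peremptories so far: #16 — 1 of 5 used, 4 left overall.
Against Zone C: none yet — per-zone cap 2 leaves 2.
Binding limit: min(4, 2) = 2.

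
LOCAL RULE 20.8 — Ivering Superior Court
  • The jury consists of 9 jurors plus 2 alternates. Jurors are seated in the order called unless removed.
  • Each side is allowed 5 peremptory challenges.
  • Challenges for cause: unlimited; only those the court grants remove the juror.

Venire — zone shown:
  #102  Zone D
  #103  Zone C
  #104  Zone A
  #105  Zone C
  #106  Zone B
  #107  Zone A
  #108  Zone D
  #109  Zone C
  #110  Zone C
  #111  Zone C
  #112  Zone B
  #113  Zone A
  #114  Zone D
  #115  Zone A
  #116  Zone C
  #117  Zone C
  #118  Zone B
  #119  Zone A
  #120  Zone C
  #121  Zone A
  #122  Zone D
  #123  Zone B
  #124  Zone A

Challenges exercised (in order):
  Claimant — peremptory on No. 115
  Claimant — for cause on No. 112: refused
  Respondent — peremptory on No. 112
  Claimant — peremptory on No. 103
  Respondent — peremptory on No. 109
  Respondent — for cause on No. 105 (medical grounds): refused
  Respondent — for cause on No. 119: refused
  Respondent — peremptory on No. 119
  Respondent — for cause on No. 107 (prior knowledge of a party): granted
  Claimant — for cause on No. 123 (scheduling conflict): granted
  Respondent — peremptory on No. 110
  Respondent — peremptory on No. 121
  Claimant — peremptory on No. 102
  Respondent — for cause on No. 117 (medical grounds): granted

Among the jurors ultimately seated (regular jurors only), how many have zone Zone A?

2

Removed: #102, #103, #107, #109, #110, #112, #115, #117, #119, #121, #123.
Seated jurors 1–9: #104, #105, #106, #108, #111, #113, #114, #116, #118 (alternates #120, #122 not counted).
Of those, in Zone A: #104, #113 → 2.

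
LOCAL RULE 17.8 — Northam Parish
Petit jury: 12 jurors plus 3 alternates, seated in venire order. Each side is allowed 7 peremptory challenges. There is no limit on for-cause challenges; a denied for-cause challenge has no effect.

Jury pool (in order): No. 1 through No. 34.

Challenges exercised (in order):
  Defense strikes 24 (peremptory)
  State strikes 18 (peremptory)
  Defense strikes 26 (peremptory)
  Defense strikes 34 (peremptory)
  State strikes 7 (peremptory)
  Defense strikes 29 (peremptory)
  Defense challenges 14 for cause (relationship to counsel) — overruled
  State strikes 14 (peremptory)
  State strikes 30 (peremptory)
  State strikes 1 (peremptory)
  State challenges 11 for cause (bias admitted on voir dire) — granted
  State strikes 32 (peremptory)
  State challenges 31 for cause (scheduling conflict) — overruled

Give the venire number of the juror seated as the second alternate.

Removed: #1, #7, #11, #14, #18, #24, #26, #29, #30, #32, #34. (#31 stays — for-cause denied.)
Seating in order: seats 1–12 → #2, #3, #4, #5, #6, #8, #9, #10, #12, #13, #15, #16; alternates → #17, #19, #20.
So alternate 2 is #19.

19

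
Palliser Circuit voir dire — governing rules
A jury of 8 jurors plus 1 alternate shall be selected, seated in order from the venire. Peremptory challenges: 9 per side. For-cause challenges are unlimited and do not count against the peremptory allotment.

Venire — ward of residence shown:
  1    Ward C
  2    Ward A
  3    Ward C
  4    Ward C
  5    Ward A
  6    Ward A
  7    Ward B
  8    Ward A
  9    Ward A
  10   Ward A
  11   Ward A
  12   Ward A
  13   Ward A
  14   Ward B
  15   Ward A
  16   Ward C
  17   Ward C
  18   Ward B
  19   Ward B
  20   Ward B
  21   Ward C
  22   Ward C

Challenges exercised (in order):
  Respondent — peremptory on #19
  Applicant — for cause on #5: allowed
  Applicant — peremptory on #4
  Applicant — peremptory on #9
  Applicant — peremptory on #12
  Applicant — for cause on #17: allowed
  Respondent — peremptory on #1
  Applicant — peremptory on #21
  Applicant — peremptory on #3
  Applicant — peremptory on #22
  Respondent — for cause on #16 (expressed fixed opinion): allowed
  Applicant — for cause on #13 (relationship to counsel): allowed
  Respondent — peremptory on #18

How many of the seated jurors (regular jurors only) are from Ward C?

Removed: #1, #3, #4, #5, #9, #12, #13, #16, #17, #18, #19, #21, #22.
Seated jurors 1–8: #2, #6, #7, #8, #10, #11, #14, #15 (alternates #20 not counted).
None of those are in Ward C → 0.

0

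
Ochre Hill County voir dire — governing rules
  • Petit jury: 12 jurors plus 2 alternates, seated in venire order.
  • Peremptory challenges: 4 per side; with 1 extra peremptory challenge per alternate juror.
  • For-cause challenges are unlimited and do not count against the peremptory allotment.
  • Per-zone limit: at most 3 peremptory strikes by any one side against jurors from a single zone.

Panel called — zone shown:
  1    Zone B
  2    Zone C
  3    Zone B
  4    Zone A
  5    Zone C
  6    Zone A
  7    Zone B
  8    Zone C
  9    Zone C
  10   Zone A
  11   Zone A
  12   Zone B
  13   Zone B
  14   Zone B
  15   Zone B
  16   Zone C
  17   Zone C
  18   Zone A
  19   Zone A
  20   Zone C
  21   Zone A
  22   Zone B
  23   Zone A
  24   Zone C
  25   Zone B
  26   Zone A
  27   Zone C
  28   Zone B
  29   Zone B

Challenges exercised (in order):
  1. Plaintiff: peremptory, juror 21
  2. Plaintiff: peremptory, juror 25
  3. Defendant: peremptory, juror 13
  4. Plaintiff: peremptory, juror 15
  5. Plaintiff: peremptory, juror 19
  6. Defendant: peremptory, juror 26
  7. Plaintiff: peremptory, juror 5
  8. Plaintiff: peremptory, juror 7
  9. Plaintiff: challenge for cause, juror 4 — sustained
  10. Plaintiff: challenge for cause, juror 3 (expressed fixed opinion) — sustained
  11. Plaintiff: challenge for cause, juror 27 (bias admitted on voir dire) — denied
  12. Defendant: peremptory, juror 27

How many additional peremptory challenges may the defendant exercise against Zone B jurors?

Defendant peremptories so far: #13, #26, #27 — 3 of 6 used, 3 left overall.
Against Zone B: #13 — 1 used; per-zone cap 3 leaves 2.
Binding limit: min(3, 2) = 2.

2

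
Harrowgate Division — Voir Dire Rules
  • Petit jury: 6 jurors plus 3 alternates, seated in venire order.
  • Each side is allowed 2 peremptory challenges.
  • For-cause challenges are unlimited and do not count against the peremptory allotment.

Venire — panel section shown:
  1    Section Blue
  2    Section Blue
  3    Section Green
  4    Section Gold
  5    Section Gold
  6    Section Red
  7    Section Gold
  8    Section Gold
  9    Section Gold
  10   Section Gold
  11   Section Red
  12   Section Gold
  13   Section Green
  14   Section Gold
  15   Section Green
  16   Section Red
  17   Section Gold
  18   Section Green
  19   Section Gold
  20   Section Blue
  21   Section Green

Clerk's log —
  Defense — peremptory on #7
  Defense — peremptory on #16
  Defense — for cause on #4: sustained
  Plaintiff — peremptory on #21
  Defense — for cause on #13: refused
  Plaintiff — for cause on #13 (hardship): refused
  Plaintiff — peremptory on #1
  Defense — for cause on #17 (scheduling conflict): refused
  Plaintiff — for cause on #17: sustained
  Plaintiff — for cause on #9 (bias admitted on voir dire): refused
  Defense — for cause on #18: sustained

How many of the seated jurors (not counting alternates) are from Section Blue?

1

Removed: #1, #4, #7, #16, #17, #18, #21.
Seated jurors 1–6: #2, #3, #5, #6, #8, #9 (alternates #10, #11, #12 not counted).
Of those, in Section Blue: #2 → 1.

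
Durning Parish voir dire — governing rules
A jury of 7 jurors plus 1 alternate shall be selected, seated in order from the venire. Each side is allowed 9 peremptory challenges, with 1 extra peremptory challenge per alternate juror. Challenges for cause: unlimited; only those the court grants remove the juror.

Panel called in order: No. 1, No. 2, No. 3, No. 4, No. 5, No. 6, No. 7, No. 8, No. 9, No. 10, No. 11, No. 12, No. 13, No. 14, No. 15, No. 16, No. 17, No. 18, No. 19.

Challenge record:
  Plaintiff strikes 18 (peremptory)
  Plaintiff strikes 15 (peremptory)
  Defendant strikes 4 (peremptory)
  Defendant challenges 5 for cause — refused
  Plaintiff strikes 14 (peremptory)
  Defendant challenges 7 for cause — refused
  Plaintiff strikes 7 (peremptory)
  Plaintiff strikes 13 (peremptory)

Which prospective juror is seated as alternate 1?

Removed: #4, #7, #13, #14, #15, #18. (#5 stays — for-cause denied.)
Filling seats in venire order through position 8: #1, #2, #3, #5, #6, #8, #9, #10.
So alternate 1 is #10.

10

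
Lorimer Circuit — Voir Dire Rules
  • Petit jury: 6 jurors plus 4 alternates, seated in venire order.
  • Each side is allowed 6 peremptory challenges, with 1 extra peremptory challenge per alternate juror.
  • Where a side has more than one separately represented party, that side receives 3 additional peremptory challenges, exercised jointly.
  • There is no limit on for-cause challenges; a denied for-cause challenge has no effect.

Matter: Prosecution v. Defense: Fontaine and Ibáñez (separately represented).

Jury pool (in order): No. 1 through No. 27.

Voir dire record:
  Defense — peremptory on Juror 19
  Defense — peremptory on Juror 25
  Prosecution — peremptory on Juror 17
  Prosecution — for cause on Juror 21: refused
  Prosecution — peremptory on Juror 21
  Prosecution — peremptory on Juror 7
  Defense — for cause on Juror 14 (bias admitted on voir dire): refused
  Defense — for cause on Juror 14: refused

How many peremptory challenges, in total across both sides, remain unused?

18

Prosecution allotment: 6 base + 1 × 4 alternates = 10. Defense allotment: 6 base + 1 × 4 alternates + 3 multi-party = 13.
Prosecution peremptories used: #17, #21, #7 — 3 (the for-cause on #21 doesn't count).
Defense peremptories used: #19, #25 — 2 (for-cause on #14, #14 don't count).
Remaining: (10 − 3) + (13 − 2) = 18.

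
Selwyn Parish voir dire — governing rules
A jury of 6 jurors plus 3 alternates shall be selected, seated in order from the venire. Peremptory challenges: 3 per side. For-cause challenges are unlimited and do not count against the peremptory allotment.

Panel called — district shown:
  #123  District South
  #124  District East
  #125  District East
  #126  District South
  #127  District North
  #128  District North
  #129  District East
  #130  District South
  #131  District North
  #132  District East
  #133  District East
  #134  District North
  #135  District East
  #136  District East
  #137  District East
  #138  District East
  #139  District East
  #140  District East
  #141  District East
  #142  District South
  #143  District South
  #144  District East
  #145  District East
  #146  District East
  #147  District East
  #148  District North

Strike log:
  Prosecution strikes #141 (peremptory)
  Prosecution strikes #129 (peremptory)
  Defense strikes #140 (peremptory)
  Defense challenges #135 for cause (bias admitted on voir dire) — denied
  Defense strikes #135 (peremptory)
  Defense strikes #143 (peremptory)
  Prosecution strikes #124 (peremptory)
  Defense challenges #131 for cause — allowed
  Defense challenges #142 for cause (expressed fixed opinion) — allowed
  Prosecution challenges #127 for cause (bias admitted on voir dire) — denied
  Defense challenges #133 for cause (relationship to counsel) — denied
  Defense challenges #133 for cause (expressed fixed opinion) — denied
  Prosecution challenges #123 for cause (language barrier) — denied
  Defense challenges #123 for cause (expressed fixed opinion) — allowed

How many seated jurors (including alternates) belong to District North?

3

Removed: #123, #124, #129, #131, #135, #140, #141, #142, #143.
Seated (9 incl. alternates): #125, #126, #127, #128, #130, #132, #133, #134, #136.
Of those, in District North: #127, #128, #134 → 3.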